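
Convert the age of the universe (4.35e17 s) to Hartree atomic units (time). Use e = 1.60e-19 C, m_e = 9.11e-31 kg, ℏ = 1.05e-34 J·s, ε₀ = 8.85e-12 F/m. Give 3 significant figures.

atomic unit of time: τ_au = (4πε₀)²ℏ³/(m_e e⁴) = 2.40e-17 s.
4.35e17 / 2.40e-17 = 1.81e34

1.81e34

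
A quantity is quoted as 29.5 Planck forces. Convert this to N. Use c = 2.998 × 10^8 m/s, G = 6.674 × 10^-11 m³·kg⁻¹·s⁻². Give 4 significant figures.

One Planck force: F_P = c⁴/G = 1.210 × 10^44 N.
29.5 × 1.210 × 10^44 N = 3.571 × 10^45 N

3.571 × 10^45 N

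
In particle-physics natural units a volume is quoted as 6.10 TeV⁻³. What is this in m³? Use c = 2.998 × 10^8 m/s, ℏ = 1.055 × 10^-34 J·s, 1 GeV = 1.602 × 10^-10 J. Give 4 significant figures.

Volume is [L]³ = [E]⁻³·(ℏc)³.
1 GeV⁻³ → (ℏc)³ × (1 GeV in J)⁻³ = 7.696 × 10^-48 m³.
Convert the energy scale: 6.10 TeV⁻³ = 6.10 × 10^-9 GeV⁻³.
Result: 6.10 × 10^-9 × 7.696 × 10^-48 = 4.695 × 10^-56 m³.

4.695 × 10^-56 m³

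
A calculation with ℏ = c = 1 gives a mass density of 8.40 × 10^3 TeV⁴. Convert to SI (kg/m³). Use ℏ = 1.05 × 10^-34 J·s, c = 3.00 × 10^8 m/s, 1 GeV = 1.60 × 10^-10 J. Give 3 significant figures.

Mass density is [E]/(c²[L]³) = [E]⁴/(ℏ³c⁵).
1 GeV⁴ → 1/(ℏ³c⁵) × (1 GeV in J)⁴ = 2.33 × 10^20 kg/m³.
Convert the energy scale: 8.40 × 10^3 TeV⁴ = 8.40 × 10^15 GeV⁴.
Result: 8.40 × 10^15 × 2.33 × 10^20 = 1.96 × 10^36 kg/m³.

1.96 × 10^36 kg/m³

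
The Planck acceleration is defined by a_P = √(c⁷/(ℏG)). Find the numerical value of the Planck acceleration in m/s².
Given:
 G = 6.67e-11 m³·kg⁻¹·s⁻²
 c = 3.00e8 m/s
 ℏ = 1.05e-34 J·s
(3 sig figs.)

a_P = √(c⁷/(ℏG))
  = √(3.12e103)
  = 5.59e51 m/s²

5.59e51 m/s²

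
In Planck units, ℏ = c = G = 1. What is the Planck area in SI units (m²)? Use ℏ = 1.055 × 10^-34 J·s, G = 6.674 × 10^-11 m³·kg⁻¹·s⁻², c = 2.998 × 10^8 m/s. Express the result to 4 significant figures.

The unique combination of the constants set to 1 with dimensions of area is A_P = ℏG/c³.
  = 7.041 × 10^-45 / 2.695 × 10^25
  = 2.613 × 10^-70 m²

2.613 × 10^-70 m²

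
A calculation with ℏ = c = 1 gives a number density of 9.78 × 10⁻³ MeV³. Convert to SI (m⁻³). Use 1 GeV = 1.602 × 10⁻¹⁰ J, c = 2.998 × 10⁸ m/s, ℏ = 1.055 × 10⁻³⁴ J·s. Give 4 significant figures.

Number density is [L]⁻³ = [E]³/(ℏc)³.
1 GeV³ → 1/(ℏc)³ × (1 GeV in J)³ = 1.299 × 10⁴⁷ m⁻³.
Convert the energy scale: 9.78 × 10⁻³ MeV³ = 9.78 × 10⁻¹² GeV³.
Result: 9.78 × 10⁻¹² × 1.299 × 10⁴⁷ = 1.271 × 10³⁶ m⁻³.

1.271 × 10³⁶ m⁻³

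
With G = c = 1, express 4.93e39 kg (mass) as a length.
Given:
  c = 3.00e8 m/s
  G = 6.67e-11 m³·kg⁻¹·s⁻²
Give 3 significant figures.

3.65e12 m

In G = c = 1 units mass has dimensions of length; the conversion factor is G/c².
4.93e39 kg × (G/c²) = 3.65e12 m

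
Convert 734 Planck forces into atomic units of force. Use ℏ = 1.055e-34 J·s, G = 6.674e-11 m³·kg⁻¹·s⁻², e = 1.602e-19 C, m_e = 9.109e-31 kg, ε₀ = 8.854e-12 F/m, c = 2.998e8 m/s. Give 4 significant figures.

1.081e54

Planck force: F_P = c⁴/G = 1.210e44 N
atomic unit of force: F_au = E_h/a₀ = m_e²e⁶/((4πε₀)³ℏ⁴) = 8.220e-8 N
734 × 1.210e44 / 8.220e-8 = 1.081e54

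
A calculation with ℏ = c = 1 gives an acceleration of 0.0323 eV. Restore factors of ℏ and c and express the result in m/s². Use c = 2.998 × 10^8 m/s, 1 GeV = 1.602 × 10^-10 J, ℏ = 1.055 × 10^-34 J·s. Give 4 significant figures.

Acceleration is [L]/[T]² = c·[E]/ℏ.
1 GeV → c/ℏ × (1 GeV in J) = 4.552 × 10^32 m/s².
Convert the energy scale: 0.0323 eV = 3.23 × 10^-11 GeV.
Result: 3.23 × 10^-11 × 4.552 × 10^32 = 1.470 × 10^22 m/s².

1.470 × 10^22 m/s²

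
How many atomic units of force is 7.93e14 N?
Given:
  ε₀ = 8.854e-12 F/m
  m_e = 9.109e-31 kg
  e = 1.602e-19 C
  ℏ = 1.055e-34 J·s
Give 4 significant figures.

atomic unit of force: F_au = E_h/a₀ = m_e²e⁶/((4πε₀)³ℏ⁴) = 8.220e-8 N.
7.93e14 / 8.220e-8 = 9.647e21

9.647e21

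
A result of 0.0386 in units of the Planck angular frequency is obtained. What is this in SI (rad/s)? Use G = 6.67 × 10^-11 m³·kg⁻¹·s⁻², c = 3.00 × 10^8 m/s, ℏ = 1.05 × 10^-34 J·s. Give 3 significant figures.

7.19 × 10^41 rad/s

One Planck angular frequency: ω_P = √(c⁵/(ℏG)) = 1.86 × 10^43 rad/s.
0.0386 × 1.86 × 10^43 rad/s = 7.19 × 10^41 rad/s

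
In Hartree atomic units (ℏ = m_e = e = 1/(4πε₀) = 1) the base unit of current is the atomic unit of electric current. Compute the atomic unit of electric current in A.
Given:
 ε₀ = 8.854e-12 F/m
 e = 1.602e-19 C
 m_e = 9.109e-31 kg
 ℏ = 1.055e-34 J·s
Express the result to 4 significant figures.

6.612e-3 A

I_au = e E_h/ℏ = m_e e⁵/((4πε₀)²ℏ³)
E_h = 4.354e-18 J
e·E_h/ℏ = 6.612e-3 A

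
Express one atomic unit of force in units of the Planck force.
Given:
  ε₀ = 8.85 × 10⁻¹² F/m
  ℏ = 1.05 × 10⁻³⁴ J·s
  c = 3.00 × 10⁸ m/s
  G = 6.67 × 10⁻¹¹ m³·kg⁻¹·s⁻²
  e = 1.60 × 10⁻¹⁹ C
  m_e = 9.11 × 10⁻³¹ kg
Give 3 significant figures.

atomic unit of force: F_au = E_h/a₀ = m_e²e⁶/((4πε₀)³ℏ⁴) = 8.33 × 10⁻⁸ N
Planck force: F_P = c⁴/G = 1.21 × 10⁴⁴ N
ratio = 8.33 × 10⁻⁸ / 1.21 × 10⁴⁴ = 6.86 × 10⁻⁵²

6.86 × 10⁻⁵²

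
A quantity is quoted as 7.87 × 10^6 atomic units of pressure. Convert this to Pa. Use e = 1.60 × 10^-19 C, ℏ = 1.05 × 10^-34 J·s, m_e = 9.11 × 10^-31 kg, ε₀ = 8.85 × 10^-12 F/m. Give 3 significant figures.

2.37 × 10^20 Pa

One atomic unit of pressure: P_au = E_h/a₀³ = m_e⁴e¹⁰/((4πε₀)⁵ℏ⁸) = 3.01 × 10^13 Pa.
7.87 × 10^6 × 3.01 × 10^13 Pa = 2.37 × 10^20 Pa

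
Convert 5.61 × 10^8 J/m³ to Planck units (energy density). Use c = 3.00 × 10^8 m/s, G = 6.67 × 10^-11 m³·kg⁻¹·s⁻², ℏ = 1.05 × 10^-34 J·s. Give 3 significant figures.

Planck energy density: u_P = c⁷/(ℏG²) = 4.68 × 10^113 J/m³.
5.61 × 10^8 / 4.68 × 10^113 = 1.20 × 10^-105

1.20 × 10^-105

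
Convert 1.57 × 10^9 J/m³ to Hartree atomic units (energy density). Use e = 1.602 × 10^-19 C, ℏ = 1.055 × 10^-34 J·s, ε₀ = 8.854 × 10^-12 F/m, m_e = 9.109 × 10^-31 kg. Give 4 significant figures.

5.360 × 10^-5

atomic unit of energy density: u_au = E_h/a₀³ = m_e⁴e¹⁰/((4πε₀)⁵ℏ⁸) = 2.929 × 10^13 J/m³.
1.57 × 10^9 / 2.929 × 10^13 = 5.360 × 10^-5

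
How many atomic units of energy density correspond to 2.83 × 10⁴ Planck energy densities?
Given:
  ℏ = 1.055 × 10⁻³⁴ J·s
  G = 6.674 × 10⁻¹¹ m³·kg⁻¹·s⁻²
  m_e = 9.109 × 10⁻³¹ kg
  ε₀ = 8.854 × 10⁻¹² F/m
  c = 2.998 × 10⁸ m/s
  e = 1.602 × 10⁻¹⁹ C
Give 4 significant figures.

4.476 × 10¹⁰⁴

Planck energy density: u_P = c⁷/(ℏG²) = 4.632 × 10¹¹³ J/m³
atomic unit of energy density: u_au = E_h/a₀³ = m_e⁴e¹⁰/((4πε₀)⁵ℏ⁸) = 2.929 × 10¹³ J/m³
2.83 × 10⁴ × 4.632 × 10¹¹³ / 2.929 × 10¹³ = 4.476 × 10¹⁰⁴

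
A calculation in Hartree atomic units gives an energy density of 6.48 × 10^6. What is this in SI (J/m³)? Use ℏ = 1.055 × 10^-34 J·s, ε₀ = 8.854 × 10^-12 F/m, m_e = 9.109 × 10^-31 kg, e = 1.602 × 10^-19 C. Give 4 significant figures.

One atomic unit of energy density: u_au = E_h/a₀³ = m_e⁴e¹⁰/((4πε₀)⁵ℏ⁸) = 2.929 × 10^13 J/m³.
6.48 × 10^6 × 2.929 × 10^13 J/m³ = 1.898 × 10^20 J/m³

1.898 × 10^20 J/m³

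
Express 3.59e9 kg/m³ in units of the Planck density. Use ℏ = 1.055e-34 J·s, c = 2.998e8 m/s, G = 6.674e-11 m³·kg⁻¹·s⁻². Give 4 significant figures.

Planck density: ρ_P = c⁵/(ℏG²) = 5.154e96 kg/m³.
3.59e9 / 5.154e96 = 6.966e-88

6.966e-88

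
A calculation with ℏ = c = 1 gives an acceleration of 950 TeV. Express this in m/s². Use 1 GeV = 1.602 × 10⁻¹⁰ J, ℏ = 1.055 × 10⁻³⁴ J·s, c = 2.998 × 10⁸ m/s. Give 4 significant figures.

Acceleration is [L]/[T]² = c·[E]/ℏ.
1 GeV → c/ℏ × (1 GeV in J) = 4.552 × 10³² m/s².
Convert the energy scale: 950 TeV = 9.50 × 10⁵ GeV.
Result: 9.50 × 10⁵ × 4.552 × 10³² = 4.325 × 10³⁸ m/s².

4.325 × 10³⁸ m/s²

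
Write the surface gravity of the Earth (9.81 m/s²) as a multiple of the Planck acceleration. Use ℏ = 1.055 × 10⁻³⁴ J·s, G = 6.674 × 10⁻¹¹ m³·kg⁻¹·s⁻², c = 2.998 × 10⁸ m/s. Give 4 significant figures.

Planck acceleration: a_P = √(c⁷/(ℏG)) = 5.560 × 10⁵¹ m/s².
9.81 / 5.560 × 10⁵¹ = 1.764 × 10⁻⁵¹

1.764 × 10⁻⁵¹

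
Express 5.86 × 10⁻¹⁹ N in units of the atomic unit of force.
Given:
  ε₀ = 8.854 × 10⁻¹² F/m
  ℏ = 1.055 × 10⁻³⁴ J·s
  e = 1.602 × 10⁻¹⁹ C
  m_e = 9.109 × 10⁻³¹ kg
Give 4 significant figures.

atomic unit of force: F_au = E_h/a₀ = m_e²e⁶/((4πε₀)³ℏ⁴) = 8.220 × 10⁻⁸ N.
5.86 × 10⁻¹⁹ / 8.220 × 10⁻⁸ = 7.129 × 10⁻¹²

7.129 × 10⁻¹²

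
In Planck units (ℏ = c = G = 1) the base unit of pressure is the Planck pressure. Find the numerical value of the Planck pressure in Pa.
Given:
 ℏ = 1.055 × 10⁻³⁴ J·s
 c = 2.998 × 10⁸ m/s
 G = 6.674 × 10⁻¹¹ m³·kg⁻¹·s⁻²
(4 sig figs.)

4.632 × 10¹¹³ Pa

p_P = c⁷/(ℏG²)
  = 2.177 × 10⁵⁹ / 4.699 × 10⁻⁵⁵
  = 4.632 × 10¹¹³ Pa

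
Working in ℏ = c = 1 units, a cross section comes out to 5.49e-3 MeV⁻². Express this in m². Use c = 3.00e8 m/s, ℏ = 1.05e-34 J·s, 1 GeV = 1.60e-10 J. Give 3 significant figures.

2.13e-28 m²

Area is [L]² = [E]⁻²·(ℏc)²; restore (ℏc)².
1 GeV⁻² → (ℏc)² × (1 GeV in J)⁻² = 3.88e-32 m².
Convert the energy scale: 5.49e-3 MeV⁻² = 5.49e3 GeV⁻².
Result: 5.49e3 × 3.88e-32 = 2.13e-28 m².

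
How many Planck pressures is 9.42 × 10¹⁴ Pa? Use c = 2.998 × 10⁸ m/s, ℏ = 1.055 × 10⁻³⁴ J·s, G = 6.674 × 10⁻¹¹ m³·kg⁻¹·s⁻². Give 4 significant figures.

2.034 × 10⁻⁹⁹

Planck pressure: p_P = c⁷/(ℏG²) = 4.632 × 10¹¹³ Pa.
9.42 × 10¹⁴ / 4.632 × 10¹¹³ = 2.034 × 10⁻⁹⁹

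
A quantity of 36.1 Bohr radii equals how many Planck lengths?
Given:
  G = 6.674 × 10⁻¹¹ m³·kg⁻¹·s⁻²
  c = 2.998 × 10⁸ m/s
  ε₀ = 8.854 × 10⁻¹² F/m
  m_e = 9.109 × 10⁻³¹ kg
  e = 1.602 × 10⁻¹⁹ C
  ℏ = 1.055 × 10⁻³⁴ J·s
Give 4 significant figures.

1.183 × 10²⁶

Bohr radius: a₀ = 4πε₀ℏ²/(m_e e²) = 5.297 × 10⁻¹¹ m
Planck length: ℓ_P = √(ℏG/c³) = 1.616 × 10⁻³⁵ m
36.1 × 5.297 × 10⁻¹¹ / 1.616 × 10⁻³⁵ = 1.183 × 10²⁶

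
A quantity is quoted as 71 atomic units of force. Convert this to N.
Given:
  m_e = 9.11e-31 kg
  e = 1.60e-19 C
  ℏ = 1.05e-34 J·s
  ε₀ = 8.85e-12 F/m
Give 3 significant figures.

5.91e-6 N

One atomic unit of force: F_au = E_h/a₀ = m_e²e⁶/((4πε₀)³ℏ⁴) = 8.33e-8 N.
71 × 8.33e-8 N = 5.91e-6 N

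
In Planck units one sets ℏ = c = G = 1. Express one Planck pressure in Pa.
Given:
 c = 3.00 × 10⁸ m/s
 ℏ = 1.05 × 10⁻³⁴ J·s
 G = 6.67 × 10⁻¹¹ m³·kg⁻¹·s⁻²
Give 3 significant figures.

p_P = c⁷/(ℏG²)
  = 2.19 × 10⁵⁹ / 4.67 × 10⁻⁵⁵
  = 4.68 × 10¹¹³ Pa

4.68 × 10¹¹³ Pa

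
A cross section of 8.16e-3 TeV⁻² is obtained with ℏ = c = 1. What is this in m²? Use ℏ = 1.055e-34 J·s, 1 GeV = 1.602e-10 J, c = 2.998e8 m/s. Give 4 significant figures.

Area is [L]² = [E]⁻²·(ℏc)²; restore (ℏc)².
1 GeV⁻² → (ℏc)² × (1 GeV in J)⁻² = 3.898e-32 m².
Convert the energy scale: 8.16e-3 TeV⁻² = 8.16e-9 GeV⁻².
Result: 8.16e-9 × 3.898e-32 = 3.181e-40 m².

3.181e-40 m²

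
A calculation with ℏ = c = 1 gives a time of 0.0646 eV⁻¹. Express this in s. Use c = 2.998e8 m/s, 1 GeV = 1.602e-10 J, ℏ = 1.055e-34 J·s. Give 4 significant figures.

A time is [E]⁻¹ in ℏ=c=1; restore one factor of ℏ.
1 GeV⁻¹ → ℏ × (1 GeV in J)⁻¹ = 6.586e-25 s.
Convert the energy scale: 0.0646 eV⁻¹ = 6.46e7 GeV⁻¹.
Result: 6.46e7 × 6.586e-25 = 4.254e-17 s.

4.254e-17 s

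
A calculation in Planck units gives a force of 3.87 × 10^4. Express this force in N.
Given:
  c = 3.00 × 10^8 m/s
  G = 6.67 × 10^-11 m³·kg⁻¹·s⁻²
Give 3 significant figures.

4.70 × 10^48 N

One Planck force: F_P = c⁴/G = 1.21 × 10^44 N.
3.87 × 10^4 × 1.21 × 10^44 N = 4.70 × 10^48 N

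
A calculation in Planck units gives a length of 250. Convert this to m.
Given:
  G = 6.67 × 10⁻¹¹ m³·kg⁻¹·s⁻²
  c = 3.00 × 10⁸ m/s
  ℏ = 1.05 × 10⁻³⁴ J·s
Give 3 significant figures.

One Planck length: ℓ_P = √(ℏG/c³) = 1.61 × 10⁻³⁵ m.
250 × 1.61 × 10⁻³⁵ m = 4.03 × 10⁻³³ m

4.03 × 10⁻³³ m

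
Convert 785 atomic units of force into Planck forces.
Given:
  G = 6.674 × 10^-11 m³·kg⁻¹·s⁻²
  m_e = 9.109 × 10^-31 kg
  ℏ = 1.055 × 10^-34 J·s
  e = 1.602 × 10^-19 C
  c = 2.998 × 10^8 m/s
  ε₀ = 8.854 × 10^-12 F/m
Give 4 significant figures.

5.331 × 10^-49

atomic unit of force: F_au = E_h/a₀ = m_e²e⁶/((4πε₀)³ℏ⁴) = 8.220 × 10^-8 N
Planck force: F_P = c⁴/G = 1.210 × 10^44 N
785 × 8.220 × 10^-8 / 1.210 × 10^44 = 5.331 × 10^-49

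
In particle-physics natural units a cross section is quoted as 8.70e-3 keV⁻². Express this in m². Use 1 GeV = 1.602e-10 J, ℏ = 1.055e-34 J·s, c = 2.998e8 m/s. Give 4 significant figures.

Area is [L]² = [E]⁻²·(ℏc)²; restore (ℏc)².
1 GeV⁻² → (ℏc)² × (1 GeV in J)⁻² = 3.898e-32 m².
Convert the energy scale: 8.70e-3 keV⁻² = 8.70e9 GeV⁻².
Result: 8.70e9 × 3.898e-32 = 3.391e-22 m².

3.391e-22 m²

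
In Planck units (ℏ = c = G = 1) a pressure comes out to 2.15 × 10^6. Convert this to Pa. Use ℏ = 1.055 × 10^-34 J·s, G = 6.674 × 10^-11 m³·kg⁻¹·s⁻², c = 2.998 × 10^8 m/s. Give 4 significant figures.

9.959 × 10^119 Pa

One Planck pressure: p_P = c⁷/(ℏG²) = 4.632 × 10^113 Pa.
2.15 × 10^6 × 4.632 × 10^113 Pa = 9.959 × 10^119 Pa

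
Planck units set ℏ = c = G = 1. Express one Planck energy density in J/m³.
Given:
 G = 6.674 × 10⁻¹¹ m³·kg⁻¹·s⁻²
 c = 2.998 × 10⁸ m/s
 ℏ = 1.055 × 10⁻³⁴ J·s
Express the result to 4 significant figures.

From ℏ = c = G = 1 the energy density scale is u_P = c⁷/(ℏG²).
  = 2.177 × 10⁵⁹ / 4.699 × 10⁻⁵⁵
  = 4.632 × 10¹¹³ J/m³

4.632 × 10¹¹³ J/m³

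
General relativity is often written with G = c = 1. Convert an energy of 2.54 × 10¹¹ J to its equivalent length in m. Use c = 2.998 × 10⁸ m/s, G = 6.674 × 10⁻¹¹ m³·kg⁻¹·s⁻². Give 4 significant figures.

Energy → length via G/c⁴.
2.54 × 10¹¹ J × (G/c⁴) = 2.098 × 10⁻³³ m

2.098 × 10⁻³³ m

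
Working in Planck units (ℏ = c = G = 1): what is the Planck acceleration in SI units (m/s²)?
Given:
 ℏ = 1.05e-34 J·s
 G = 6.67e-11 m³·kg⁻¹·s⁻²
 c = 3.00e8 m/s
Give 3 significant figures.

5.59e51 m/s²

Dimensional analysis gives a_P = √(c⁷/(ℏG)).
  = √(3.12e103)
  = 5.59e51 m/s²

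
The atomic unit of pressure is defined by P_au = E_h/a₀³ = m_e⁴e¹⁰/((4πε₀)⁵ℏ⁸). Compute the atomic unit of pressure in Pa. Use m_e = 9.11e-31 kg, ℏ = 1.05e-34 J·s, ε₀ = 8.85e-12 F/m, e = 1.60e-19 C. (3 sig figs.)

3.01e13 Pa

P_au = E_h/a₀³ = m_e⁴e¹⁰/((4πε₀)⁵ℏ⁸)
E_h = 4.38e-18 J
a₀ = 5.26e-11 m
E_h/a₀³ = 3.01e13 Pa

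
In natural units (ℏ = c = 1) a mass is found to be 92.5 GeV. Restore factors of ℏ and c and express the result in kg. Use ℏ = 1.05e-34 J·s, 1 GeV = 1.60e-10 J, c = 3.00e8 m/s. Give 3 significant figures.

Mass is [E]/c²; divide by c².
1 GeV → 1/c² × (1 GeV in J) = 1.78e-27 kg.
Result: 92.5 × 1.78e-27 = 1.64e-25 kg.

1.64e-25 kg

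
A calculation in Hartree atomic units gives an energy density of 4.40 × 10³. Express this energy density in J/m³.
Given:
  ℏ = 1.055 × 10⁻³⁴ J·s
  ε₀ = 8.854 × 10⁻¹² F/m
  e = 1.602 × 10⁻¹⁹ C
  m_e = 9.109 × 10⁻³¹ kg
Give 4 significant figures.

1.289 × 10¹⁷ J/m³

One atomic unit of energy density: u_au = E_h/a₀³ = m_e⁴e¹⁰/((4πε₀)⁵ℏ⁸) = 2.929 × 10¹³ J/m³.
4.40 × 10³ × 2.929 × 10¹³ J/m³ = 1.289 × 10¹⁷ J/m³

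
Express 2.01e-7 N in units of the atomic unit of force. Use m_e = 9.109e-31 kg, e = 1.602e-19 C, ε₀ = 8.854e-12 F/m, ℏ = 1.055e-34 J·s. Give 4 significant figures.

atomic unit of force: F_au = E_h/a₀ = m_e²e⁶/((4πε₀)³ℏ⁴) = 8.220e-8 N.
2.01e-7 / 8.220e-8 = 2.445

2.445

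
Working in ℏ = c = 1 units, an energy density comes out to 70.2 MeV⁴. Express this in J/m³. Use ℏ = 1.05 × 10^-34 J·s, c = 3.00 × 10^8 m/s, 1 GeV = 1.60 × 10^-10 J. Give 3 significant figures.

[E]/[L]³ = [E]⁴/(ℏc)³; restore (ℏc)⁻³.
1 GeV⁴ → 1/(ℏc)³ × (1 GeV in J)⁴ = 2.10 × 10^37 J/m³.
Convert the energy scale: 70.2 MeV⁴ = 7.02 × 10^-11 GeV⁴.
Result: 7.02 × 10^-11 × 2.10 × 10^37 = 1.47 × 10^27 J/m³.

1.47 × 10^27 J/m³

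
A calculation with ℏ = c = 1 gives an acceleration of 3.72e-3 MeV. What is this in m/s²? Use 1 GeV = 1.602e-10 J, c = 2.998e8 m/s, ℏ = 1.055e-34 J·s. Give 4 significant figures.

1.693e27 m/s²

Acceleration is [L]/[T]² = c·[E]/ℏ.
1 GeV → c/ℏ × (1 GeV in J) = 4.552e32 m/s².
Convert the energy scale: 3.72e-3 MeV = 3.72e-6 GeV.
Result: 3.72e-6 × 4.552e32 = 1.693e27 m/s².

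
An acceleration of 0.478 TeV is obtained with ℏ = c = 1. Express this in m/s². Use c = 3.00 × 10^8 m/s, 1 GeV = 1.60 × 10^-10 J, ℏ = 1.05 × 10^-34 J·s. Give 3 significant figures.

Acceleration is [L]/[T]² = c·[E]/ℏ.
1 GeV → c/ℏ × (1 GeV in J) = 4.57 × 10^32 m/s².
Convert the energy scale: 0.478 TeV = 478 GeV.
Result: 478 × 4.57 × 10^32 = 2.19 × 10^35 m/s².

2.19 × 10^35 m/s²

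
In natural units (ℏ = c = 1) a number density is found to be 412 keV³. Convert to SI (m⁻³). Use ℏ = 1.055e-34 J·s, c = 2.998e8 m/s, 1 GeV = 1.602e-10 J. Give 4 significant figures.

5.353e31 m⁻³

Number density is [L]⁻³ = [E]³/(ℏc)³.
1 GeV³ → 1/(ℏc)³ × (1 GeV in J)³ = 1.299e47 m⁻³.
Convert the energy scale: 412 keV³ = 4.12e-16 GeV³.
Result: 4.12e-16 × 1.299e47 = 5.353e31 m⁻³.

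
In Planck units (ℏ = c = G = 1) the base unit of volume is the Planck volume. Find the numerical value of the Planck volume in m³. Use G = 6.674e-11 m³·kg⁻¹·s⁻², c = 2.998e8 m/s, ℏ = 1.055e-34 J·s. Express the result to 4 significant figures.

4.224e-105 m³

V_P = (ℏG/c³)^(3/2)
  = √(1.784e-209)
  = 4.224e-105 m³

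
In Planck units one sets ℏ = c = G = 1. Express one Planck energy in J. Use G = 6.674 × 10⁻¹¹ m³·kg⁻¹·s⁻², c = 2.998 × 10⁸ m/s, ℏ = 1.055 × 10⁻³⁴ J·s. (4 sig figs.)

E_P = √(ℏc⁵/G)
  = √(3.828 × 10¹⁸)
  = 1.957 × 10⁹ J

1.957 × 10⁹ J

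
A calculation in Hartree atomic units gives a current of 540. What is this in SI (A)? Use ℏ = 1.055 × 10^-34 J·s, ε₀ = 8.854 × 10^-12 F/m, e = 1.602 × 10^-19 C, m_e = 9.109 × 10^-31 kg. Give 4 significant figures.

One atomic unit of electric current: I_au = e E_h/ℏ = m_e e⁵/((4πε₀)²ℏ³) = 6.612 × 10^-3 A.
540 × 6.612 × 10^-3 A = 3.570 A

3.570 A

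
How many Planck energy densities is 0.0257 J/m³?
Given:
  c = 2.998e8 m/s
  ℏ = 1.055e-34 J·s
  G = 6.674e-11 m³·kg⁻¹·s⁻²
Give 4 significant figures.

Planck energy density: u_P = c⁷/(ℏG²) = 4.632e113 J/m³.
0.0257 / 4.632e113 = 5.548e-116

5.548e-116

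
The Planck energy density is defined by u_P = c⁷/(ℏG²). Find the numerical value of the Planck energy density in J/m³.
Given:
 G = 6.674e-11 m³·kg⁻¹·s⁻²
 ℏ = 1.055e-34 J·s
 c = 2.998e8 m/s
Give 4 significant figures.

u_P = c⁷/(ℏG²)
  = 2.177e59 / 4.699e-55
  = 4.632e113 J/m³

4.632e113 J/m³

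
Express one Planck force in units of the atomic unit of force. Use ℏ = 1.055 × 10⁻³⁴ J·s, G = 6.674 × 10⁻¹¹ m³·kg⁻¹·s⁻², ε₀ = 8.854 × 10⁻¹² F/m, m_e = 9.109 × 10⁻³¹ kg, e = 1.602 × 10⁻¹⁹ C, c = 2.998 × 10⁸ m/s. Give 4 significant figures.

1.473 × 10⁵¹

Planck force: F_P = c⁴/G = 1.210 × 10⁴⁴ N
atomic unit of force: F_au = E_h/a₀ = m_e²e⁶/((4πε₀)³ℏ⁴) = 8.220 × 10⁻⁸ N
ratio = 1.210 × 10⁴⁴ / 8.220 × 10⁻⁸ = 1.473 × 10⁵¹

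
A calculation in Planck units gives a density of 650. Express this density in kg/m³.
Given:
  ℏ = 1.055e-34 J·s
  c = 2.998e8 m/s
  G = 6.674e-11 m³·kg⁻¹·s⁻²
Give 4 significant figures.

One Planck density: ρ_P = c⁵/(ℏG²) = 5.154e96 kg/m³.
650 × 5.154e96 kg/m³ = 3.350e99 kg/m³

3.350e99 kg/m³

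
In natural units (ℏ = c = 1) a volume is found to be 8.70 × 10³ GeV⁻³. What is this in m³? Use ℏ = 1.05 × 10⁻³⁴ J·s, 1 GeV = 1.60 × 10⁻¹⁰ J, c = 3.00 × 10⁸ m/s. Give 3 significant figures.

Volume is [L]³ = [E]⁻³·(ℏc)³.
1 GeV⁻³ → (ℏc)³ × (1 GeV in J)⁻³ = 7.63 × 10⁻⁴⁸ m³.
Result: 8.70 × 10³ × 7.63 × 10⁻⁴⁸ = 6.64 × 10⁻⁴⁴ m³.

6.64 × 10⁻⁴⁴ m³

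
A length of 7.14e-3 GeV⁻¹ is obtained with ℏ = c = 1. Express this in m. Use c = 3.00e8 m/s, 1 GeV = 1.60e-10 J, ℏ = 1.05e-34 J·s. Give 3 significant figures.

1.41e-18 m

A length is [E]⁻¹ in ℏ=c=1; restore one factor of ℏc.
1 GeV⁻¹ → ℏc × (1 GeV in J)⁻¹ = 1.97e-16 m.
Result: 7.14e-3 × 1.97e-16 = 1.41e-18 m.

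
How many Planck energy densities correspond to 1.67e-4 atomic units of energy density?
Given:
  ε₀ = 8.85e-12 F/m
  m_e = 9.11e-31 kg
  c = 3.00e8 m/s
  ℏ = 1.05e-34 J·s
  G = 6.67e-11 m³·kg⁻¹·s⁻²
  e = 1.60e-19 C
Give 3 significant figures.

1.07e-104

atomic unit of energy density: u_au = E_h/a₀³ = m_e⁴e¹⁰/((4πε₀)⁵ℏ⁸) = 3.01e13 J/m³
Planck energy density: u_P = c⁷/(ℏG²) = 4.68e113 J/m³
1.67e-4 × 3.01e13 / 4.68e113 = 1.07e-104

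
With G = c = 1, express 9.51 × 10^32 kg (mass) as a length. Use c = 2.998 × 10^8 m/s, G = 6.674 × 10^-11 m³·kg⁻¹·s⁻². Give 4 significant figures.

7.062 × 10^5 m

In G = c = 1 units mass has dimensions of length; the conversion factor is G/c².
9.51 × 10^32 kg × (G/c²) = 7.062 × 10^5 m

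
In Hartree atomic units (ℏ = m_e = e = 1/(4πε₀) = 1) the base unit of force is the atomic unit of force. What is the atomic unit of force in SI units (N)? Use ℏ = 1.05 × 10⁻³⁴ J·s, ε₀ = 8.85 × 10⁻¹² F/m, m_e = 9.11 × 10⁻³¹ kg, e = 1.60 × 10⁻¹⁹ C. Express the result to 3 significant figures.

F_au = E_h/a₀ = m_e²e⁶/((4πε₀)³ℏ⁴)
E_h = 4.38 × 10⁻¹⁸ J
a₀ = 5.26 × 10⁻¹¹ m
E_h/a₀ = 8.33 × 10⁻⁸ N

8.33 × 10⁻⁸ N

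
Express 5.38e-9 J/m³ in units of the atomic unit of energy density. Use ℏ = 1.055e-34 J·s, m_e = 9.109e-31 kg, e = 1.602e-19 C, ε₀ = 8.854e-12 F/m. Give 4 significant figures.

atomic unit of energy density: u_au = E_h/a₀³ = m_e⁴e¹⁰/((4πε₀)⁵ℏ⁸) = 2.929e13 J/m³.
5.38e-9 / 2.929e13 = 1.837e-22

1.837e-22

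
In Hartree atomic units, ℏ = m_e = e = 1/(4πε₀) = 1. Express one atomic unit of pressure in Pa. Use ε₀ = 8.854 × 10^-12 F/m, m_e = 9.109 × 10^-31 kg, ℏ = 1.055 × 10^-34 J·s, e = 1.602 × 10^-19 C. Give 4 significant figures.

The unique combination of the constants set to 1 with dimensions of pressure is P_au = E_h/a₀³ = m_e⁴e¹⁰/((4πε₀)⁵ℏ⁸).
E_h = 4.354 × 10^-18 J
a₀ = 5.297 × 10^-11 m
E_h/a₀³ = 2.929 × 10^13 Pa

2.929 × 10^13 Pa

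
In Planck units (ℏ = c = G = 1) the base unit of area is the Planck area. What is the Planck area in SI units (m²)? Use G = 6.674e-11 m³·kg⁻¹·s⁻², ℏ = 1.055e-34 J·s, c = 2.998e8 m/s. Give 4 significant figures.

A_P = ℏG/c³
  = 7.041e-45 / 2.695e25
  = 2.613e-70 m²

2.613e-70 m²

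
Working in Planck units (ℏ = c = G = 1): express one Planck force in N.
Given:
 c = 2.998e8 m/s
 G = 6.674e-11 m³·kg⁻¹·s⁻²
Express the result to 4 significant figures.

1.210e44 N

From ℏ = c = G = 1 the force scale is F_P = c⁴/G.
  = 8.078e33 / 6.674e-11
  = 1.210e44 N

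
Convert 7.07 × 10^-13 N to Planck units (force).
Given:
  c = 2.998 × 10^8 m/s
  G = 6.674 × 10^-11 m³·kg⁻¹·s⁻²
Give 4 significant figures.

5.841 × 10^-57

Planck force: F_P = c⁴/G = 1.210 × 10^44 N.
7.07 × 10^-13 / 1.210 × 10^44 = 5.841 × 10^-57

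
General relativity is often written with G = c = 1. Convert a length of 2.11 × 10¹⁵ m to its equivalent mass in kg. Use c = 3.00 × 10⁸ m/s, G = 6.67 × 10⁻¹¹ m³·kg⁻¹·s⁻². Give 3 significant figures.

Length → mass via c²/G.
2.11 × 10¹⁵ m × (c²/G) = 2.85 × 10⁴² kg

2.85 × 10⁴² kg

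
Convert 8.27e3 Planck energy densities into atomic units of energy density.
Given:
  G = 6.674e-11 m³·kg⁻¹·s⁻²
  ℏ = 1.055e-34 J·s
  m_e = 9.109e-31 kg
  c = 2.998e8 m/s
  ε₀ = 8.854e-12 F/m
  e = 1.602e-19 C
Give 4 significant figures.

Planck energy density: u_P = c⁷/(ℏG²) = 4.632e113 J/m³
atomic unit of energy density: u_au = E_h/a₀³ = m_e⁴e¹⁰/((4πε₀)⁵ℏ⁸) = 2.929e13 J/m³
8.27e3 × 4.632e113 / 2.929e13 = 1.308e104

1.308e104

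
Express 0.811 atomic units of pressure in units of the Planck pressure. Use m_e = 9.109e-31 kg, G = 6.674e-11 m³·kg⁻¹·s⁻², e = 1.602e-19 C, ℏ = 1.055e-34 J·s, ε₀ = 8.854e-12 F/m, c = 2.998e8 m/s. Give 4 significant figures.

5.128e-101

atomic unit of pressure: P_au = E_h/a₀³ = m_e⁴e¹⁰/((4πε₀)⁵ℏ⁸) = 2.929e13 Pa
Planck pressure: p_P = c⁷/(ℏG²) = 4.632e113 Pa
0.811 × 2.929e13 / 4.632e113 = 5.128e-101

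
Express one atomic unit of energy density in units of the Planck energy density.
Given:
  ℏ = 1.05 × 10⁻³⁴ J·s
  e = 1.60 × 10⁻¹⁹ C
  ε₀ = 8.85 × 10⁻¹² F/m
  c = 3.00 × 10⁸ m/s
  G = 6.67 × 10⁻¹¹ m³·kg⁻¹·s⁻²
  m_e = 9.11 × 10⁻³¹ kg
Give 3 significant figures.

atomic unit of energy density: u_au = E_h/a₀³ = m_e⁴e¹⁰/((4πε₀)⁵ℏ⁸) = 3.01 × 10¹³ J/m³
Planck energy density: u_P = c⁷/(ℏG²) = 4.68 × 10¹¹³ J/m³
ratio = 3.01 × 10¹³ / 4.68 × 10¹¹³ = 6.44 × 10⁻¹⁰¹

6.44 × 10⁻¹⁰¹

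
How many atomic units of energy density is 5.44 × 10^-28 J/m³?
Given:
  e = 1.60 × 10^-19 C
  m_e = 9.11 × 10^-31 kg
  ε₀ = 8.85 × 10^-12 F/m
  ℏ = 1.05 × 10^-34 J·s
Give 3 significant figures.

1.81 × 10^-41

atomic unit of energy density: u_au = E_h/a₀³ = m_e⁴e¹⁰/((4πε₀)⁵ℏ⁸) = 3.01 × 10^13 J/m³.
5.44 × 10^-28 / 3.01 × 10^13 = 1.81 × 10^-41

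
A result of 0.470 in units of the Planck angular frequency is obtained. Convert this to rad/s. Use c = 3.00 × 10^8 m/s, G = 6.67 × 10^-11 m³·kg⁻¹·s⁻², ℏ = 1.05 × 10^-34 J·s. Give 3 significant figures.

8.75 × 10^42 rad/s

One Planck angular frequency: ω_P = √(c⁵/(ℏG)) = 1.86 × 10^43 rad/s.
0.470 × 1.86 × 10^43 rad/s = 8.75 × 10^42 rad/s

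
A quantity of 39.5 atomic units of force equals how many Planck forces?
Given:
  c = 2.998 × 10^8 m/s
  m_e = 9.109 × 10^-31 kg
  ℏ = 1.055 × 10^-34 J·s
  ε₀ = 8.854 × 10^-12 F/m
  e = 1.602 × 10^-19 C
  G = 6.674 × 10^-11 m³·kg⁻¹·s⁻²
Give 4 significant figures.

atomic unit of force: F_au = E_h/a₀ = m_e²e⁶/((4πε₀)³ℏ⁴) = 8.220 × 10^-8 N
Planck force: F_P = c⁴/G = 1.210 × 10^44 N
39.5 × 8.220 × 10^-8 / 1.210 × 10^44 = 2.682 × 10^-50

2.682 × 10^-50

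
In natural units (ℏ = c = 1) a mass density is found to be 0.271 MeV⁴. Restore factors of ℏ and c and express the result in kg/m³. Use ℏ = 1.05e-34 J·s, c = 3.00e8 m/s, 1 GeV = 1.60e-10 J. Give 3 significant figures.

6.31e7 kg/m³

Mass density is [E]/(c²[L]³) = [E]⁴/(ℏ³c⁵).
1 GeV⁴ → 1/(ℏ³c⁵) × (1 GeV in J)⁴ = 2.33e20 kg/m³.
Convert the energy scale: 0.271 MeV⁴ = 2.71e-13 GeV⁴.
Result: 2.71e-13 × 2.33e20 = 6.31e7 kg/m³.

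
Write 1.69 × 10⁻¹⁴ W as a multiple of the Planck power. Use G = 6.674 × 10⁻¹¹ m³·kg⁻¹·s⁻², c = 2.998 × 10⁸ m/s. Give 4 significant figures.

Planck power: P_P = c⁵/G = 3.629 × 10⁵² W.
1.69 × 10⁻¹⁴ / 3.629 × 10⁵² = 4.657 × 10⁻⁶⁷

4.657 × 10⁻⁶⁷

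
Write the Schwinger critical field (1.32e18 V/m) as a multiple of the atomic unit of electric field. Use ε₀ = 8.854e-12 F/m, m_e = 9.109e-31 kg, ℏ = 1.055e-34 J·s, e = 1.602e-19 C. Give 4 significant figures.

atomic unit of electric field: E_au = E_h/(e a₀) = m_e²e⁵/((4πε₀)³ℏ⁴) = 5.131e11 V/m.
1.32e18 / 5.131e11 = 2.573e6

2.573e6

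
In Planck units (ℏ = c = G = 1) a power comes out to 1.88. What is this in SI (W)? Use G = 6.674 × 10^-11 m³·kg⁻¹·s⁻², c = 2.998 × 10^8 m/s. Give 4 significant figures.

6.822 × 10^52 W

One Planck power: P_P = c⁵/G = 3.629 × 10^52 W.
1.88 × 3.629 × 10^52 W = 6.822 × 10^52 W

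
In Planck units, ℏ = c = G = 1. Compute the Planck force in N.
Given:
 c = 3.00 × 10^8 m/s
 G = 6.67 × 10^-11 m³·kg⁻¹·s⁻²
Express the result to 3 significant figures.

1.21 × 10^44 N

From ℏ = c = G = 1 the force scale is F_P = c⁴/G.
  = 8.10 × 10^33 / 6.67 × 10^-11
  = 1.21 × 10^44 N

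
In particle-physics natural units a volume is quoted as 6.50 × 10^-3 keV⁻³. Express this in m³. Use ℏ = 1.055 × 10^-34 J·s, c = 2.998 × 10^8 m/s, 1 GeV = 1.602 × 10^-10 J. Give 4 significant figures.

Volume is [L]³ = [E]⁻³·(ℏc)³.
1 GeV⁻³ → (ℏc)³ × (1 GeV in J)⁻³ = 7.696 × 10^-48 m³.
Convert the energy scale: 6.50 × 10^-3 keV⁻³ = 6.50 × 10^15 GeV⁻³.
Result: 6.50 × 10^15 × 7.696 × 10^-48 = 5.002 × 10^-32 m³.

5.002 × 10^-32 m³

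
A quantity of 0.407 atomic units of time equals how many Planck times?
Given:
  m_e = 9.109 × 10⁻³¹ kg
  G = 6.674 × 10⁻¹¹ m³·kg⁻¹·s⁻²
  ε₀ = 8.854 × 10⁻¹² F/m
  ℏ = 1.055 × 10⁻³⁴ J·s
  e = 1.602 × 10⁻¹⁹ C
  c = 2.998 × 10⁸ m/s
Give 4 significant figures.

atomic unit of time: τ_au = (4πε₀)²ℏ³/(m_e e⁴) = 2.423 × 10⁻¹⁷ s
Planck time: t_P = √(ℏG/c⁵) = 5.392 × 10⁻⁴⁴ s
0.407 × 2.423 × 10⁻¹⁷ / 5.392 × 10⁻⁴⁴ = 1.829 × 10²⁶

1.829 × 10²⁶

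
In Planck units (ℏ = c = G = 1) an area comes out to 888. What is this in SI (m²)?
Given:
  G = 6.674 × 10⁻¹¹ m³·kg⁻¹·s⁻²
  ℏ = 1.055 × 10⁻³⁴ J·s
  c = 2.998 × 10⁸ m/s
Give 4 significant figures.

2.320 × 10⁻⁶⁷ m²

One Planck area: A_P = ℏG/c³ = 2.613 × 10⁻⁷⁰ m².
888 × 2.613 × 10⁻⁷⁰ m² = 2.320 × 10⁻⁶⁷ m²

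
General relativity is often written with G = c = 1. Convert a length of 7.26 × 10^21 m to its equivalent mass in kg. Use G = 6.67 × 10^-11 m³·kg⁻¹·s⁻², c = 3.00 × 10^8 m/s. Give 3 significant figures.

Length → mass via c²/G.
7.26 × 10^21 m × (c²/G) = 9.80 × 10^48 kg

9.80 × 10^48 kg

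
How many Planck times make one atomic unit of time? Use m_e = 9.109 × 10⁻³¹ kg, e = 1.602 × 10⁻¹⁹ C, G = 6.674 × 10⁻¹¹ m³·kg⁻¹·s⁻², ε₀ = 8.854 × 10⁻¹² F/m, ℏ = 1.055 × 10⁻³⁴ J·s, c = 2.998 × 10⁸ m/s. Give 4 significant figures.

4.494 × 10²⁶

atomic unit of time: τ_au = (4πε₀)²ℏ³/(m_e e⁴) = 2.423 × 10⁻¹⁷ s
Planck time: t_P = √(ℏG/c⁵) = 5.392 × 10⁻⁴⁴ s
ratio = 2.423 × 10⁻¹⁷ / 5.392 × 10⁻⁴⁴ = 4.494 × 10²⁶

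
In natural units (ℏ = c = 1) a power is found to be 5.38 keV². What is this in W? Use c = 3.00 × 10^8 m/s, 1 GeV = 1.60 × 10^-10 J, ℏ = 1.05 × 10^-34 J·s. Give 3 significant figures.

Power is [E]/[T] = [E]²/ℏ.
1 GeV² → 1/ℏ × (1 GeV in J)² = 2.44 × 10^14 W.
Convert the energy scale: 5.38 keV² = 5.38 × 10^-12 GeV².
Result: 5.38 × 10^-12 × 2.44 × 10^14 = 1.31 × 10^3 W.

1.31 × 10^3 W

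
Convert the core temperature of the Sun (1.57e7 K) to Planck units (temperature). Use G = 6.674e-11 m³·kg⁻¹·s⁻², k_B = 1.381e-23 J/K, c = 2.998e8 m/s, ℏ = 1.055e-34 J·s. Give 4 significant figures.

Planck temperature: T_P = √(ℏc⁵/G) / k_B = 1.417e32 K.
1.57e7 / 1.417e32 = 1.108e-25

1.108e-25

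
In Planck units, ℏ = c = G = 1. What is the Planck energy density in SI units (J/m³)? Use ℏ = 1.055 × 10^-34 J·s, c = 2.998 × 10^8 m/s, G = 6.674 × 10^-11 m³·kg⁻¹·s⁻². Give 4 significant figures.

Dimensional analysis gives u_P = c⁷/(ℏG²).
  = 2.177 × 10^59 / 4.699 × 10^-55
  = 4.632 × 10^113 J/m³

4.632 × 10^113 J/m³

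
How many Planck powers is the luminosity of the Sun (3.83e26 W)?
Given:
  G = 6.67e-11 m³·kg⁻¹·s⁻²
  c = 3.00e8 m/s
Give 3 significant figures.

1.05e-26

Planck power: P_P = c⁵/G = 3.64e52 W.
3.83e26 / 3.64e52 = 1.05e-26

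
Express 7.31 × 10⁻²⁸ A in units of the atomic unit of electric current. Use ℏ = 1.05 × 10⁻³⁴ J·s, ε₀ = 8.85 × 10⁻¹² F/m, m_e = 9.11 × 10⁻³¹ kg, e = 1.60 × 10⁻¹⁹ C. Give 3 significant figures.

atomic unit of electric current: I_au = e E_h/ℏ = m_e e⁵/((4πε₀)²ℏ³) = 6.67 × 10⁻³ A.
7.31 × 10⁻²⁸ / 6.67 × 10⁻³ = 1.10 × 10⁻²⁵

1.10 × 10⁻²⁵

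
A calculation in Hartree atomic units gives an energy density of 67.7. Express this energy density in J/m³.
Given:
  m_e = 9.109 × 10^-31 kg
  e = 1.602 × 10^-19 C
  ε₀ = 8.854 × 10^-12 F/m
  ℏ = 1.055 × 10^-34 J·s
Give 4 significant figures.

One atomic unit of energy density: u_au = E_h/a₀³ = m_e⁴e¹⁰/((4πε₀)⁵ℏ⁸) = 2.929 × 10^13 J/m³.
67.7 × 2.929 × 10^13 J/m³ = 1.983 × 10^15 J/m³

1.983 × 10^15 J/m³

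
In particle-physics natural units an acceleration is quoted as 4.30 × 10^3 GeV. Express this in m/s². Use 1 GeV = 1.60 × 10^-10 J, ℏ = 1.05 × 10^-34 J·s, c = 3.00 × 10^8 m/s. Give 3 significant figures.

Acceleration is [L]/[T]² = c·[E]/ℏ.
1 GeV → c/ℏ × (1 GeV in J) = 4.57 × 10^32 m/s².
Result: 4.30 × 10^3 × 4.57 × 10^32 = 1.97 × 10^36 m/s².

1.97 × 10^36 m/s²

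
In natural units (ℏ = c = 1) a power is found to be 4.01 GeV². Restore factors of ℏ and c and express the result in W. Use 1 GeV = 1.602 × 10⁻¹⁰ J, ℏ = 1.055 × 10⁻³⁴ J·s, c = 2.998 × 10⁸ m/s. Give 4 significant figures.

9.755 × 10¹⁴ W

Power is [E]/[T] = [E]²/ℏ.
1 GeV² → 1/ℏ × (1 GeV in J)² = 2.433 × 10¹⁴ W.
Result: 4.01 × 2.433 × 10¹⁴ = 9.755 × 10¹⁴ W.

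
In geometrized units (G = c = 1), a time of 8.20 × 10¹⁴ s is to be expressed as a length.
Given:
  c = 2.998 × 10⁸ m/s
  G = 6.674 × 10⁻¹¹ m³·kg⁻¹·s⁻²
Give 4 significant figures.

2.458 × 10²³ m

Time → length via c.
8.20 × 10¹⁴ s × (c) = 2.458 × 10²³ m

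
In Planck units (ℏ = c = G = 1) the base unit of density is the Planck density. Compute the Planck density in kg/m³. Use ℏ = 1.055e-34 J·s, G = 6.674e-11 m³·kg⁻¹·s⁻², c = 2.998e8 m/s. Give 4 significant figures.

ρ_P = c⁵/(ℏG²)
  = 2.422e42 / 4.699e-55
  = 5.154e96 kg/m³

5.154e96 kg/m³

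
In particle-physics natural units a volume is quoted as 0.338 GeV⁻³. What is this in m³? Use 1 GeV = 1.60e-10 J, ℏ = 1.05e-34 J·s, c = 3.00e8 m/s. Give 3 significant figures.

2.58e-48 m³

Volume is [L]³ = [E]⁻³·(ℏc)³.
1 GeV⁻³ → (ℏc)³ × (1 GeV in J)⁻³ = 7.63e-48 m³.
Result: 0.338 × 7.63e-48 = 2.58e-48 m³.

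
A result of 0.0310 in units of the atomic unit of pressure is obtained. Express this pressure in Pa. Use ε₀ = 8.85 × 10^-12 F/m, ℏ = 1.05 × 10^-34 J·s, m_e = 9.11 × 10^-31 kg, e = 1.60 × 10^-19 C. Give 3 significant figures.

9.34 × 10^11 Pa

One atomic unit of pressure: P_au = E_h/a₀³ = m_e⁴e¹⁰/((4πε₀)⁵ℏ⁸) = 3.01 × 10^13 Pa.
0.0310 × 3.01 × 10^13 Pa = 9.34 × 10^11 Pa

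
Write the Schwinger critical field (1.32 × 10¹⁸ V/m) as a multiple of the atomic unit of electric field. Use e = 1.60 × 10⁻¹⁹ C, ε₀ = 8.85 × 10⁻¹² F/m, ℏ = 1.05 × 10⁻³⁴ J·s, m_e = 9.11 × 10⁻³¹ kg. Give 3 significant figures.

2.54 × 10⁶

atomic unit of electric field: E_au = E_h/(e a₀) = m_e²e⁵/((4πε₀)³ℏ⁴) = 5.20 × 10¹¹ V/m.
1.32 × 10¹⁸ / 5.20 × 10¹¹ = 2.54 × 10⁶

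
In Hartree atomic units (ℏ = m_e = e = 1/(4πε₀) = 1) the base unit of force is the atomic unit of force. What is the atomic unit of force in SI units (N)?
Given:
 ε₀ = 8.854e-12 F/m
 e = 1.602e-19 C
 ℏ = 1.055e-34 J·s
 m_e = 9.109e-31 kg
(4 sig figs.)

F_au = E_h/a₀ = m_e²e⁶/((4πε₀)³ℏ⁴)
E_h = 4.354e-18 J
a₀ = 5.297e-11 m
E_h/a₀ = 8.220e-8 N

8.220e-8 N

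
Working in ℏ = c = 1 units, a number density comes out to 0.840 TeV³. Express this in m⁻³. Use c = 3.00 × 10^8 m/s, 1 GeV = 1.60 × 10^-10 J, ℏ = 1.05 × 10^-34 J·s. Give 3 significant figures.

1.10 × 10^56 m⁻³

Number density is [L]⁻³ = [E]³/(ℏc)³.
1 GeV³ → 1/(ℏc)³ × (1 GeV in J)³ = 1.31 × 10^47 m⁻³.
Convert the energy scale: 0.840 TeV³ = 8.40 × 10^8 GeV³.
Result: 8.40 × 10^8 × 1.31 × 10^47 = 1.10 × 10^56 m⁻³.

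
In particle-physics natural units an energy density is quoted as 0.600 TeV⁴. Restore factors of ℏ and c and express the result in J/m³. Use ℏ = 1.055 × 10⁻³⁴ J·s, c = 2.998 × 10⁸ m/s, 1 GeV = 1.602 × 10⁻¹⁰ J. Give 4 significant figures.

1.249 × 10⁴⁹ J/m³

[E]/[L]³ = [E]⁴/(ℏc)³; restore (ℏc)⁻³.
1 GeV⁴ → 1/(ℏc)³ × (1 GeV in J)⁴ = 2.082 × 10³⁷ J/m³.
Convert the energy scale: 0.600 TeV⁴ = 6.00 × 10¹¹ GeV⁴.
Result: 6.00 × 10¹¹ × 2.082 × 10³⁷ = 1.249 × 10⁴⁹ J/m³.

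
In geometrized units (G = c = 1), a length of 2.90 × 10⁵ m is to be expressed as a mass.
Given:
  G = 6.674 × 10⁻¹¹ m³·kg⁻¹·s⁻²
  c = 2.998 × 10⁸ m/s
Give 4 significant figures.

Length → mass via c²/G.
2.90 × 10⁵ m × (c²/G) = 3.905 × 10³² kg

3.905 × 10³² kg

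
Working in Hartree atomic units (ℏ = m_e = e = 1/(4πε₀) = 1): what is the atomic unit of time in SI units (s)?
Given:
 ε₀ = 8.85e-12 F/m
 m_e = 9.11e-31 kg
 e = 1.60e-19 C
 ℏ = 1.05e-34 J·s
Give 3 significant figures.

2.40e-17 s

Dimensional analysis gives τ_au = (4πε₀)²ℏ³/(m_e e⁴).
E_h = 4.38e-18 J
ℏ/E_h = 2.40e-17 s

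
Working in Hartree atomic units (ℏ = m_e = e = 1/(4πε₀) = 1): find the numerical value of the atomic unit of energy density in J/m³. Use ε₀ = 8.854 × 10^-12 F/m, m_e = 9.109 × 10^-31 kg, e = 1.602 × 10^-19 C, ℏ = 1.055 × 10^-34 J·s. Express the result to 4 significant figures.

From ℏ = m_e = e = 1/(4πε₀) = 1 the energy density scale is u_au = E_h/a₀³ = m_e⁴e¹⁰/((4πε₀)⁵ℏ⁸).
E_h = 4.354 × 10^-18 J
a₀ = 5.297 × 10^-11 m
E_h/a₀³ = 2.929 × 10^13 J/m³

2.929 × 10^13 J/m³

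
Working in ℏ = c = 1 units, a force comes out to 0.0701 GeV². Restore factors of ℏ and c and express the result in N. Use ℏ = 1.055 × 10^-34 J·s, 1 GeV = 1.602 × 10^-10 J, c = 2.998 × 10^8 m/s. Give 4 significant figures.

Force is [E]/[L] = [E]²/(ℏc); restore (ℏc)⁻¹.
1 GeV² → 1/(ℏc) × (1 GeV in J)² = 8.114 × 10^5 N.
Result: 0.0701 × 8.114 × 10^5 = 5.688 × 10^4 N.

5.688 × 10^4 N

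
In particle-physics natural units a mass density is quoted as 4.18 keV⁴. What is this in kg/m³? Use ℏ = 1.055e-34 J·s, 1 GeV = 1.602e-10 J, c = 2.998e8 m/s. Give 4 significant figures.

9.681e-4 kg/m³

Mass density is [E]/(c²[L]³) = [E]⁴/(ℏ³c⁵).
1 GeV⁴ → 1/(ℏ³c⁵) × (1 GeV in J)⁴ = 2.316e20 kg/m³.
Convert the energy scale: 4.18 keV⁴ = 4.18e-24 GeV⁴.
Result: 4.18e-24 × 2.316e20 = 9.681e-4 kg/m³.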